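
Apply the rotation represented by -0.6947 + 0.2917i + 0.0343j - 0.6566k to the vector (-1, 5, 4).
(-6.32, 0.347, 1.394)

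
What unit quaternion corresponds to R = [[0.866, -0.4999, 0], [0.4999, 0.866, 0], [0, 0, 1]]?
0.9659 + 0.2588k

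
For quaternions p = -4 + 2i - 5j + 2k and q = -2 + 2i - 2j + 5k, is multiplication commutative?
No: pq = -16 - 33i + 12j - 18k ≠ -16 + 9i + 24j - 30k = qp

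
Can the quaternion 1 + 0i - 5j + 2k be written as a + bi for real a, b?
No. The quaternion 1 - 5j + 2k has j-coefficient y = -5 and k-coefficient z = 2, not both zero, so it does not lie in the complex subalgebra spanned by 1 and i.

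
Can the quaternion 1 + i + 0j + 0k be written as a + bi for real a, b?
Yes. The quaternion 1 + i has j- and k-coefficients y = z = 0, so it lies in the complex subalgebra spanned by 1 and i.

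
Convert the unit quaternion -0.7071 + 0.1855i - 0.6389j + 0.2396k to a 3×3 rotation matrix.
[[0.0688, 0.1018, 0.9924], [-0.5759, 0.8164, -0.0438], [-0.8146, -0.5685, 0.1148]]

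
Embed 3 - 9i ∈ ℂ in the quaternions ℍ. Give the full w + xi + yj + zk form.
3 - 9i + 0j + 0k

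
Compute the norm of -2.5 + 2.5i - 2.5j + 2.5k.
5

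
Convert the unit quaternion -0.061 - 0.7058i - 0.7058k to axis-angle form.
axis = (-√2/2, 0, -√2/2), θ = 187°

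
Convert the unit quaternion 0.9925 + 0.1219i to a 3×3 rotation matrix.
[[1, 0, 0], [0, 0.9703, -0.242], [0, 0.242, 0.9703]]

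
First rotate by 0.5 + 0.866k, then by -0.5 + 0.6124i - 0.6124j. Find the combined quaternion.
-0.25 - 0.2241i - 0.8365j - 0.433k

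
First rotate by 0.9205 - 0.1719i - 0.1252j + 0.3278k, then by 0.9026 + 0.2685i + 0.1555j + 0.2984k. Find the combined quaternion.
0.7987 + 0.1803i - 0.1092j + 0.5637k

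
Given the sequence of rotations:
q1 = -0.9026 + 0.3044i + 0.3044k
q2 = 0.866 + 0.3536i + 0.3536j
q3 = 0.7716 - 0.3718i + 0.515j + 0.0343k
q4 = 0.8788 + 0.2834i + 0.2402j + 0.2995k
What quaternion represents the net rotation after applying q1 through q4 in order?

q2 · q1 = -0.8893 + 0.0521i - 0.4268j + 0.156k
q3 · q2 · q1 = -0.4524 + 0.4658i - 0.7275j + 0.2217k
q4 · q3 · q2 · q1 = -0.4212 + 0.5523i - 0.6713j - 0.2587k
-0.4212 + 0.5523i - 0.6713j - 0.2587k


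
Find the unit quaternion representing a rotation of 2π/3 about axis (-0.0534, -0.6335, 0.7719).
0.5 - 0.0462i - 0.5486j + 0.6685k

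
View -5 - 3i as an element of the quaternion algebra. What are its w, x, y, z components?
-5 - 3i + 0j + 0k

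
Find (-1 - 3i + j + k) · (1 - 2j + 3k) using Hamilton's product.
-2 + 2i + 12j + 4k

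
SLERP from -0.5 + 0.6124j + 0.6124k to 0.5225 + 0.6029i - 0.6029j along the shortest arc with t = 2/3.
-0.5639 - 0.4337i + 0.664j + 0.2303k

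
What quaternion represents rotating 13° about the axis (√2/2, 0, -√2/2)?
0.9936 + 0.08i - 0.08k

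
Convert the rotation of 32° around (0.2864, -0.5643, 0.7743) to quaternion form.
0.9613 + 0.0789i - 0.1555j + 0.2134k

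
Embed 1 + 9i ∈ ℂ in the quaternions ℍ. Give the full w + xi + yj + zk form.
1 + 9i + 0j + 0k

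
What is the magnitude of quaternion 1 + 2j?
√5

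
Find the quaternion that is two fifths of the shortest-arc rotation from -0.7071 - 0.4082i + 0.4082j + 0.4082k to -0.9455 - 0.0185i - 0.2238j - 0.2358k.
-0.9275 - 0.2867i + 0.1724j + 0.1668k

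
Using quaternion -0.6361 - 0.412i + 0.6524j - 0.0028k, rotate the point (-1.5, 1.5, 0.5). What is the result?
(-1.449, 1.528, -0.563)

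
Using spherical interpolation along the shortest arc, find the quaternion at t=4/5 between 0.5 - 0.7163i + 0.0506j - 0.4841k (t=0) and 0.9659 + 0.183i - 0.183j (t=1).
0.9808 - 0.0229i - 0.1484j - 0.1246k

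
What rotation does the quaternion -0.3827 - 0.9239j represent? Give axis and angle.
axis = (0, -1, 0), θ = 5π/4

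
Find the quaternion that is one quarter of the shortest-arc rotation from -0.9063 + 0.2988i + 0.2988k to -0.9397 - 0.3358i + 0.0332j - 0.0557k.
-0.9654 + 0.1419i + 0.0091j + 0.2184k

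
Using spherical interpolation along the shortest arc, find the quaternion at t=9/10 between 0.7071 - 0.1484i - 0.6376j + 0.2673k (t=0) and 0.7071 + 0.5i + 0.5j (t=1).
0.7922 + 0.465i + 0.3933j + 0.0392k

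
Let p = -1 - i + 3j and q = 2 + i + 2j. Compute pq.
-7 - 3i + 4j - 5k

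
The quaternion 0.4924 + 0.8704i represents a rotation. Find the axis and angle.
axis = (1, 0, 0), θ = 121°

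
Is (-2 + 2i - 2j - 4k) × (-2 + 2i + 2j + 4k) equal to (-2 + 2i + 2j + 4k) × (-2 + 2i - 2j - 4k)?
No: pq = 20 - 8i - 16j + 8k ≠ 20 - 8i + 16j - 8k = qp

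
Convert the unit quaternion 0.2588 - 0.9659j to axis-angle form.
axis = (0, -1, 0), θ = 5π/6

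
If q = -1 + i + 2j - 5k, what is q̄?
-1 - i - 2j + 5k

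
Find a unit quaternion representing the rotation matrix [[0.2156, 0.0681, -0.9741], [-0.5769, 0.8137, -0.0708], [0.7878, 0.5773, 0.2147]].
0.749 + 0.2163i - 0.5881j - 0.2153k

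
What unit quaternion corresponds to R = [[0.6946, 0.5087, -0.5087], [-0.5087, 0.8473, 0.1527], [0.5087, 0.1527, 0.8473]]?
0.9205 - 0.2763j - 0.2763k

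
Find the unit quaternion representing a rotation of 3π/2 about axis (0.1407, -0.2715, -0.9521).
-0.7071 + 0.0995i - 0.192j - 0.6732k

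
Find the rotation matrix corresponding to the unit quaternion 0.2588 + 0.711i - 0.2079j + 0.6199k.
[[0.145, -0.6165, 0.7739], [0.0252, -0.7796, -0.6258], [0.9891, 0.1103, -0.0975]]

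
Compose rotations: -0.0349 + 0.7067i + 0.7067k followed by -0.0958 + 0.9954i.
-0.7001 - 0.1024i - 0.7034j - 0.0677k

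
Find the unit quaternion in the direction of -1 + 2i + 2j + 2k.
-0.2774 + 0.5547i + 0.5547j + 0.5547k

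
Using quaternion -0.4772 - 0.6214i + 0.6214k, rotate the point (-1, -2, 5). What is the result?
(-5.275, -1.283, 0.725)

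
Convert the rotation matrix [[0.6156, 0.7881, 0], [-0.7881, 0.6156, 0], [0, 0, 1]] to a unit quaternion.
0.8988 - 0.4384k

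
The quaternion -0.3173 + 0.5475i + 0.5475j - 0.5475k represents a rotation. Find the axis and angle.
axis = (√3/3, √3/3, -√3/3), θ = 217°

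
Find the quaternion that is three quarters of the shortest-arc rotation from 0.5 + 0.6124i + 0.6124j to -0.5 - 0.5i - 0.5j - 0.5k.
0.5136 + 0.543i + 0.543j + 0.3829k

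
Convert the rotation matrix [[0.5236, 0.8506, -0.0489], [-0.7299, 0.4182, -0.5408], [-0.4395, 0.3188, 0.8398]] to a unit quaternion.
0.8339 + 0.2577i + 0.1171j - 0.4738k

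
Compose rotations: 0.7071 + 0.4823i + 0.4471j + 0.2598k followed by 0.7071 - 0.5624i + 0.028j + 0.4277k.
0.6476 - 0.2406i + 0.6883j + 0.2212k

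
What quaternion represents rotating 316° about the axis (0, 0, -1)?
-0.9272 - 0.3746k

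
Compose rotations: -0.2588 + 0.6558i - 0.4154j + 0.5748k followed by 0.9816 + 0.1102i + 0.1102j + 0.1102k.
-0.3439 + 0.7243i - 0.4274j + 0.4177k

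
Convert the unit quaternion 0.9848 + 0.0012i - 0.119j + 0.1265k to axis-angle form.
axis = (0.0069, -0.6852, 0.7284), θ = 20°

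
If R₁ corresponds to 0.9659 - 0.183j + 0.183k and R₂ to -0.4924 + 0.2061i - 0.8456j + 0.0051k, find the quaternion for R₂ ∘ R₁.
-0.6313 + 0.0453i - 0.7644j - 0.1229k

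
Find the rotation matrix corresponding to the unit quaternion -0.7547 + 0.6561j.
[[0.1391, 0, -0.9903], [0, 1, 0], [0.9903, 0, 0.1391]]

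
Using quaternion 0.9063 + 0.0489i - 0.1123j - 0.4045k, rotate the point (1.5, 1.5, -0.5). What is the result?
(2.176, -0.115, 0.03)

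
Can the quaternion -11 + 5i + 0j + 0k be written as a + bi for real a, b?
Yes. The quaternion -11 + 5i has j- and k-coefficients y = z = 0, so it lies in the complex subalgebra spanned by 1 and i.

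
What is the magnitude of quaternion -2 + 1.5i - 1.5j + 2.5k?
3.841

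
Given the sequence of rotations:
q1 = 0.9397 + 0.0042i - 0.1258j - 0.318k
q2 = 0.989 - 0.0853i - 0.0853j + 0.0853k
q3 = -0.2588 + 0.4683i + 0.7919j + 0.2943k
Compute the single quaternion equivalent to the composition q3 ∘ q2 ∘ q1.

q2 · q1 = 0.9461 - 0.0381i - 0.2313j - 0.2233k
q3 · q2 · q1 = 0.0219 + 0.3442i + 0.9024j + 0.2581k
0.0219 + 0.3442i + 0.9024j + 0.2581k


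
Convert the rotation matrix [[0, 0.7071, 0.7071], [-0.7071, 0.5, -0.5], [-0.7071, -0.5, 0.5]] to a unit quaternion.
0.7071 + 0.5j - 0.5k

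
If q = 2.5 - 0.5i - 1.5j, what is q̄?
2.5 + 0.5i + 1.5j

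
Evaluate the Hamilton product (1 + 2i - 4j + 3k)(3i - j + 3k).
-19 - 6i + 2j + 13k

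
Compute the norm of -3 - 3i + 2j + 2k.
√26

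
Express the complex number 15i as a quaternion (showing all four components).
0 + 15i + 0j + 0k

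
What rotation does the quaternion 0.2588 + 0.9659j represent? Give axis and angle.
axis = (0, 1, 0), θ = 5π/6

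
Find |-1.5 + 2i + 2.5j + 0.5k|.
3.571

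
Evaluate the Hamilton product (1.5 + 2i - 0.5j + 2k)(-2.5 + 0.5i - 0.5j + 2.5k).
-10 - 4.5i - 3.5j - 2k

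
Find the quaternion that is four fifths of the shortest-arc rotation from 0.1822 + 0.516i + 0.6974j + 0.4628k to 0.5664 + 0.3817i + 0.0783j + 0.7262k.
0.5125 + 0.4329i + 0.2205j + 0.7081k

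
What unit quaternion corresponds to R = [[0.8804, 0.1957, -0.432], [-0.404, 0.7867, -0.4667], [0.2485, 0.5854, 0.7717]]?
0.9272 + 0.2837i - 0.1835j - 0.1617k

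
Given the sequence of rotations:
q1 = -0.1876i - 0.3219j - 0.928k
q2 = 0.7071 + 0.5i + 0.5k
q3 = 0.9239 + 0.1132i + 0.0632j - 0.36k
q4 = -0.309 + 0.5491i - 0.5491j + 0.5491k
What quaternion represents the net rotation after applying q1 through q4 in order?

q2 · q1 = 0.5578 + 0.0283i + 0.1426j - 0.8171k
q3 · q2 · q1 = 0.209 + 0.089i + 0.2493j - 0.9414k
q4 · q3 · q2 · q1 = 0.5404 + 0.4673i + 0.374j + 0.5914k
0.5404 + 0.4673i + 0.374j + 0.5914k


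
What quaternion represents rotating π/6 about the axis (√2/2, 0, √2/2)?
0.9659 + 0.183i + 0.183k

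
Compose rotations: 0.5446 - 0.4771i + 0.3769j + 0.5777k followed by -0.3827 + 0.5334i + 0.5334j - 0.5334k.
0.1532 + 0.9823i + 0.0926j - 0.0561k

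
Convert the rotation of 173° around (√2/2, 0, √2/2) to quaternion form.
0.061 + 0.7058i + 0.7058k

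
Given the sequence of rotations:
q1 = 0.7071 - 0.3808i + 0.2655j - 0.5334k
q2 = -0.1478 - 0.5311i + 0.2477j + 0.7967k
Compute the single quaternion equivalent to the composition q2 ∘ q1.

q2 · q1 = 0.0524 - 0.6629i - 0.4508j + 0.5955k
0.0524 - 0.6629i - 0.4508j + 0.5955k


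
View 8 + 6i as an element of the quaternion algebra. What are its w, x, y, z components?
8 + 6i + 0j + 0k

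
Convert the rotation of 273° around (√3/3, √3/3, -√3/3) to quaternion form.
-0.7254 + 0.3974i + 0.3974j - 0.3974k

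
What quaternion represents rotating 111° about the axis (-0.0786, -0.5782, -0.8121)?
0.5664 - 0.0648i - 0.4765j - 0.6693k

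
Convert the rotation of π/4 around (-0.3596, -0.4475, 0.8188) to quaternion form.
0.9239 - 0.1376i - 0.1713j + 0.3133k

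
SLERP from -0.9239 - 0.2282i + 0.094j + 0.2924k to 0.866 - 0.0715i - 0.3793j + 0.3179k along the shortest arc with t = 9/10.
-0.896 + 0.0404i + 0.3582j - 0.2593k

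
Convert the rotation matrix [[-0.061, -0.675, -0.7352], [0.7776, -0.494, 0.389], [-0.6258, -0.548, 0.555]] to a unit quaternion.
0.5 - 0.4685i - 0.0547j + 0.7263k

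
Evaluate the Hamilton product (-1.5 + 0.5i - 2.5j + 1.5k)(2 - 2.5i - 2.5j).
-8 + 8.5i - 5j - 4.5k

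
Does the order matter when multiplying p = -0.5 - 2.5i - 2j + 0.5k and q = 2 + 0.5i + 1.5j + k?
Yes: pq = 2.75 - 8i - 2j - 2.25k ≠ 2.75 - 2.5i - 7.5j + 3.25k = qp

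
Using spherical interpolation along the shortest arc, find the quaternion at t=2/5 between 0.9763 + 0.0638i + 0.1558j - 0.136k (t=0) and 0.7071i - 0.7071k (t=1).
0.7457 + 0.4351i + 0.119j - 0.4903k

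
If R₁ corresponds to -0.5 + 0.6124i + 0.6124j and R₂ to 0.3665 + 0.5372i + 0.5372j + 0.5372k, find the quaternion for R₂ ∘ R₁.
-0.8412 - 0.3731i + 0.2848j - 0.2686k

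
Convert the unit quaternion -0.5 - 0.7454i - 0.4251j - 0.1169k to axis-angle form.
axis = (-0.8607, -0.4909, -0.135), θ = 4π/3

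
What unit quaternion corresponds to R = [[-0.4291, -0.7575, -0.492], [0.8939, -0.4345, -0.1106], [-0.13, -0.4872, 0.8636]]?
0.5 - 0.1883i - 0.181j + 0.8257k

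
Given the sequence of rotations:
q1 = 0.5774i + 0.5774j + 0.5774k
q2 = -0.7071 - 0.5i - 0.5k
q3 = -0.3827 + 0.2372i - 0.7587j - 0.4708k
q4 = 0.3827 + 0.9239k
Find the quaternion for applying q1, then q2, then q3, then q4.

q2 · q1 = 0.5774 - 0.1196i - 0.4083j - 0.697k
q3 · q2 · q1 = -0.8305 + 0.5193i - 0.0602j - 0.1927k
q4 · q3 · q2 · q1 = -0.1398 + 0.2544i + 0.4567j - 0.841k
-0.1398 + 0.2544i + 0.4567j - 0.841k


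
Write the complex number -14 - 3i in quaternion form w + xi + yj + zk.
-14 - 3i + 0j + 0k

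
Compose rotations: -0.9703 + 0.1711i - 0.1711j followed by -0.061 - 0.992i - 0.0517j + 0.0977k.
0.2201 + 0.9688i + 0.0773j + 0.0838k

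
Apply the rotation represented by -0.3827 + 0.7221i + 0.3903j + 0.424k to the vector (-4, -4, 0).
(-4.896, 0.653, -2.757)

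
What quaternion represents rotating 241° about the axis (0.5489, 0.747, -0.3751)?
-0.5075 + 0.4729i + 0.6436j - 0.3232k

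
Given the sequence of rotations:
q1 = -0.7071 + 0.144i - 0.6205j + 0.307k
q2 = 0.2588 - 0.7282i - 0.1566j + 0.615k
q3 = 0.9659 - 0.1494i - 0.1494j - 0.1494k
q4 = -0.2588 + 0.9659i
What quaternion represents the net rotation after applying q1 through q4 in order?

q2 · q1 = -0.3641 + 0.8857i + 0.2623j + 0.119k
q3 · q2 · q1 = -0.1624 + 0.9313i + 0.1932j + 0.2625k
q4 · q3 · q2 · q1 = -0.8575 - 0.3979i - 0.3035j + 0.1187k
-0.8575 - 0.3979i - 0.3035j + 0.1187k


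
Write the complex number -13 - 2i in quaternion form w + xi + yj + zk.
-13 - 2i + 0j + 0k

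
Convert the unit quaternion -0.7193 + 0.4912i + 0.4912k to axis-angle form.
axis = (√2/2, 0, √2/2), θ = 272°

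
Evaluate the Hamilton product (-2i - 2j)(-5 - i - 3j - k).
-8 + 12i + 8j + 4k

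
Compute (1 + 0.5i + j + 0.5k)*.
1 - 0.5i - j - 0.5k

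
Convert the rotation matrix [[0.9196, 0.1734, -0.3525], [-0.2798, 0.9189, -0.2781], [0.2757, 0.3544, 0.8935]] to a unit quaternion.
0.9659 + 0.1637i - 0.1626j - 0.1173k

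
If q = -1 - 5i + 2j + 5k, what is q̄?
-1 + 5i - 2j - 5k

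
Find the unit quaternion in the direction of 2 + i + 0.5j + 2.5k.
0.5898 + 0.2949i + 0.1474j + 0.7372k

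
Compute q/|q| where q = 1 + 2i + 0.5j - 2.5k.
0.2949 + 0.5898i + 0.1474j - 0.7372k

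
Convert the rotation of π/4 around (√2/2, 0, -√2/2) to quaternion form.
0.9239 + 0.2706i - 0.2706k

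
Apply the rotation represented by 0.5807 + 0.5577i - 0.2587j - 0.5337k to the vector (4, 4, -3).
(5.198, -3.286, 1.784)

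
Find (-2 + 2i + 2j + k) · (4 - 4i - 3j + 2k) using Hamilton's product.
4 + 23i + 6j + 2k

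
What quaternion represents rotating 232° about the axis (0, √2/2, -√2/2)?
-0.4384 + 0.6355j - 0.6355k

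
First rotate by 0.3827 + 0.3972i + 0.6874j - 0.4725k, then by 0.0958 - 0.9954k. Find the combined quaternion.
-0.4337 + 0.7223i - 0.3295j - 0.4262k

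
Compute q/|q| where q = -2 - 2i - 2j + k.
-0.5547 - 0.5547i - 0.5547j + 0.2774k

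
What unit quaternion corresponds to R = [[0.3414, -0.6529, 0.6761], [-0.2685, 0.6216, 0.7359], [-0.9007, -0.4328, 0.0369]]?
0.7071 - 0.4132i + 0.5575j + 0.1359k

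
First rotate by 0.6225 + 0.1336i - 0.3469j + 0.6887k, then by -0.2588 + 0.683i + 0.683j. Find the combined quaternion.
-0.0154 + 0.861i + 0.0446j - 0.5064k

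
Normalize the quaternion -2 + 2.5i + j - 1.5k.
-0.5443 + 0.6804i + 0.2722j - 0.4082k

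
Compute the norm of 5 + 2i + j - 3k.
√39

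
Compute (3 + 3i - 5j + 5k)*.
3 - 3i + 5j - 5k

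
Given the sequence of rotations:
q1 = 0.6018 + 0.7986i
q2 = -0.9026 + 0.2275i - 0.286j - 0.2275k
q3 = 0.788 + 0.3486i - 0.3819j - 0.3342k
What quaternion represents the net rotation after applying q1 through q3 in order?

q2 · q1 = -0.7249 - 0.5839i - 0.3538j + 0.0915k
q3 · q2 · q1 = -0.4722 - 0.866i + 0.1613j - 0.032k
-0.4722 - 0.866i + 0.1613j - 0.032k


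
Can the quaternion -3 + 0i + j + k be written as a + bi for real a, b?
No. The quaternion -3 + j + k has j-coefficient y = 1 and k-coefficient z = 1, not both zero, so it does not lie in the complex subalgebra spanned by 1 and i.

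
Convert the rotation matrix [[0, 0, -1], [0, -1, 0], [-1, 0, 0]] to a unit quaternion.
-0.7071i + 0.7071k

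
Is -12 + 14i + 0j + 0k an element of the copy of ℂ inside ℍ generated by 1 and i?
Yes. The quaternion -12 + 14i has j- and k-coefficients y = z = 0, so it lies in the complex subalgebra spanned by 1 and i.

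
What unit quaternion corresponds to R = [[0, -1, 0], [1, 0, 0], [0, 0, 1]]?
0.7071 + 0.7071k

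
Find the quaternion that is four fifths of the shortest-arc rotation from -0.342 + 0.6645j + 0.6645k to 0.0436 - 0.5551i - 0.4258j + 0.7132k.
-0.0558 - 0.5064i - 0.2027j + 0.8363k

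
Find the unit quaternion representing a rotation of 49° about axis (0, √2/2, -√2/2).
0.91 + 0.2932j - 0.2932k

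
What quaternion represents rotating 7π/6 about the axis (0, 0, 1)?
-0.2588 + 0.9659k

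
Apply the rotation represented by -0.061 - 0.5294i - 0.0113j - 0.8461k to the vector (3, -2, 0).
(-1.114, 2.33, 2.516)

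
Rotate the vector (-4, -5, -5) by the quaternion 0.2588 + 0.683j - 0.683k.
(-0.071, 5.744, 5.744)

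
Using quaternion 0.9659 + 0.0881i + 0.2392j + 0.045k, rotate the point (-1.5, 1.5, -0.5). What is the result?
(-1.624, 1.351, 0.534)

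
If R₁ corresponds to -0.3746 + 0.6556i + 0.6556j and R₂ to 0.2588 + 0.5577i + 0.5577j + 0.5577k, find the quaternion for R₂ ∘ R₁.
-0.8282 - 0.4049i + 0.3264j - 0.2089k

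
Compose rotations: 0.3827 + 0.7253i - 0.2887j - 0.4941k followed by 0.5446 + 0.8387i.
-0.3999 + 0.716i + 0.2572j - 0.5112k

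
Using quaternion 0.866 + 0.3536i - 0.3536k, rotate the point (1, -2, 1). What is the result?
(-0.725, -2.225, -0.725)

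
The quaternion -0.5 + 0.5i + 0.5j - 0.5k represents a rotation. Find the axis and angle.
axis = (√3/3, √3/3, -√3/3), θ = 4π/3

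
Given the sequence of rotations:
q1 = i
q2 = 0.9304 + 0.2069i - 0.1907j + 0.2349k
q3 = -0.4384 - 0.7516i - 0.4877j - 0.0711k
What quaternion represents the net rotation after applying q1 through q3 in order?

q2 · q1 = -0.2069 + 0.9304i + 0.2349j + 0.1907k
q3 · q2 · q1 = 0.9181 - 0.3287i + 0.0751j + 0.2083k
0.9181 - 0.3287i + 0.0751j + 0.2083k


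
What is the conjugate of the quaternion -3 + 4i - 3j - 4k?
-3 - 4i + 3j + 4k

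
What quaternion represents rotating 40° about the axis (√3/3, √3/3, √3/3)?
0.9397 + 0.1975i + 0.1975j + 0.1975k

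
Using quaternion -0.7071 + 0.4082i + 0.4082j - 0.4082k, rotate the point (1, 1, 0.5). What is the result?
(-0.366, 1.366, -0.5)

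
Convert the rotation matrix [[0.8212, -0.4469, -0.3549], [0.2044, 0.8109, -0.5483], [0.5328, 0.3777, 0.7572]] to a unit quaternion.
0.9205 + 0.2515i - 0.2411j + 0.1769k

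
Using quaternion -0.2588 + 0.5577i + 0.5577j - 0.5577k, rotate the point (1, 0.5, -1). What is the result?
(0.833, 1.122, -0.545)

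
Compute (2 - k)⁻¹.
0.4 + 0.2k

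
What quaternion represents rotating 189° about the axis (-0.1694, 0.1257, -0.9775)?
-0.0785 - 0.1689i + 0.1253j - 0.9745k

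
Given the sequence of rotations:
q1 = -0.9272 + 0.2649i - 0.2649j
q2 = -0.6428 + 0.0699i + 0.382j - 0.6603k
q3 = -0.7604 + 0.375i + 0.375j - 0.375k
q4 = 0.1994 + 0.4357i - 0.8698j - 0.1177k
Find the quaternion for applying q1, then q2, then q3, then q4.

q2 · q1 = 0.6787 - 0.41i - 0.3588j + 0.4925k
q3 · q2 · q1 = -0.0431 + 0.6164i + 0.4964j - 0.6098k
q4 · q3 · q2 · q1 = 0.0828 + 0.693i + 0.3296j + 0.6359k
0.0828 + 0.693i + 0.3296j + 0.6359k


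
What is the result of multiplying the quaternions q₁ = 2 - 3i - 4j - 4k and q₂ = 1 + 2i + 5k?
28 - 19i + 3j + 14k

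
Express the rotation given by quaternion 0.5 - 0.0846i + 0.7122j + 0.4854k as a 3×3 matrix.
[[-0.4857, -0.6059, 0.6301], [0.3649, 0.5145, 0.776], [-0.7943, 0.6068, -0.0288]]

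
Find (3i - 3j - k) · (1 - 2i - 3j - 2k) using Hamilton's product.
-5 + 6i + 5j - 16k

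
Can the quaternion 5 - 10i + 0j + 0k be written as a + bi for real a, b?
Yes. The quaternion 5 - 10i has j- and k-coefficients y = z = 0, so it lies in the complex subalgebra spanned by 1 and i.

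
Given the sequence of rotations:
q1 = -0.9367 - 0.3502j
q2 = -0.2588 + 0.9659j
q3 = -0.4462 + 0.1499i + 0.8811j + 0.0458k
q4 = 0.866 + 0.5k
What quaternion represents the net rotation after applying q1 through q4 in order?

q2 · q1 = 0.5807 - 0.8141j
q3 · q2 · q1 = 0.4582 + 0.1243i + 0.8749j - 0.0954k
q4 · q3 · q2 · q1 = 0.4445 - 0.3298i + 0.8198j + 0.1465k
0.4445 - 0.3298i + 0.8198j + 0.1465k


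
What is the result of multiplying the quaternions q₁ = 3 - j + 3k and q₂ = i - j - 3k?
8 + 9i - 8k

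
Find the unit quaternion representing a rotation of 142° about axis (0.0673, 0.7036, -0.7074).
0.3256 + 0.0636i + 0.6653j - 0.6689k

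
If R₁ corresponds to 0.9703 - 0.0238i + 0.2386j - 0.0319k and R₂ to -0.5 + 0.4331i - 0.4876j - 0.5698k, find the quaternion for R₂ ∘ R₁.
-0.3767 + 0.5836i - 0.565j - 0.4452k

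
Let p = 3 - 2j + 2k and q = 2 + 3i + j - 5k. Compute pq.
18 + 17i + 5j - 5k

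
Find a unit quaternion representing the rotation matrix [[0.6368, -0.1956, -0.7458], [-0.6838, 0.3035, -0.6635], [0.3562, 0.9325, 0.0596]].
0.7071 + 0.5643i - 0.3896j - 0.1726k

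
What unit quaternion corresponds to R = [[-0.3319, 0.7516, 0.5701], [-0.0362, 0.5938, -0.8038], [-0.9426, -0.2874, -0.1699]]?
0.5225 + 0.2471i + 0.7238j - 0.3769k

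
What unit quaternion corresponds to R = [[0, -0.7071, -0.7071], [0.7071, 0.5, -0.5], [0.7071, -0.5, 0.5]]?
0.7071 - 0.5j + 0.5k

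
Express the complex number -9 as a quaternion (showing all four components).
-9 + 0i + 0j + 0k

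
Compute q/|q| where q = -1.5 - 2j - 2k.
-0.4685 - 0.6247j - 0.6247k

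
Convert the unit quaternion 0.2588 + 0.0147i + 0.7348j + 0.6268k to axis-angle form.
axis = (0.0152, 0.7607, 0.6489), θ = 5π/6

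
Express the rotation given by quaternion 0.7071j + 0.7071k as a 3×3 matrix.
[[-1, 0, 0], [0, 0, 1], [0, 1, 0]]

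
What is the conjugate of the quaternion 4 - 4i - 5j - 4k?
4 + 4i + 5j + 4k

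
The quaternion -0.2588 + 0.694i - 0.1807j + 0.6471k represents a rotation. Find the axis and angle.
axis = (0.7185, -0.1871, 0.6699), θ = 7π/6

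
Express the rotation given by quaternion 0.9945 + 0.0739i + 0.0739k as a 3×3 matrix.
[[0.9891, -0.147, 0.0109], [0.147, 0.9782, -0.147], [0.0109, 0.147, 0.9891]]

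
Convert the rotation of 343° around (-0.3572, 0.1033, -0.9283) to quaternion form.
-0.989 - 0.0528i + 0.0153j - 0.1372k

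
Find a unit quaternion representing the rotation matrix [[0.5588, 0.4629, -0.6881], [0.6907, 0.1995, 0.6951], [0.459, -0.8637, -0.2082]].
0.6225 - 0.626i - 0.4607j + 0.0915k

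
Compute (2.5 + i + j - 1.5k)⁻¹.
0.2381 - 0.0952i - 0.0952j + 0.1429k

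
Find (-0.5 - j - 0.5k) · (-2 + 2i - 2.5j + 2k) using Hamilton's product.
-0.5 - 4.25i + 2.25j + 2k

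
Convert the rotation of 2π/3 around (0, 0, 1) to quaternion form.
0.5 + 0.866k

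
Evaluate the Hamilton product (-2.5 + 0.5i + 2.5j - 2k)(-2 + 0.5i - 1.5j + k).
10.5 - 2.75i - 2.75j - 0.5k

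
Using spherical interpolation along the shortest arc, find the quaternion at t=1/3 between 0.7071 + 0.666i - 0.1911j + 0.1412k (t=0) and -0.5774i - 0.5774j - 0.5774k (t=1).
0.5452 + 0.7555i + 0.0946j + 0.3508k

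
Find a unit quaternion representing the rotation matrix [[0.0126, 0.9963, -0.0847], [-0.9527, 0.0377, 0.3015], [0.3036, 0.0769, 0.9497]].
0.7071 - 0.0794i - 0.1373j - 0.6891k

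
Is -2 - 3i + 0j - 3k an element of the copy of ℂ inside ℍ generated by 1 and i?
No. The quaternion -2 - 3i - 3k has j-coefficient y = 0 and k-coefficient z = -3, not both zero, so it does not lie in the complex subalgebra spanned by 1 and i.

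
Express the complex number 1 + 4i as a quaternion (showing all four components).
1 + 4i + 0j + 0k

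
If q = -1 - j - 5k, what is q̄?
-1 + j + 5k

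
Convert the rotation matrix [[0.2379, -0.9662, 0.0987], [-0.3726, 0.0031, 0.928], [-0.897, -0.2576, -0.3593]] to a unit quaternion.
-0.4695 + 0.6313i - 0.5302j - 0.3161k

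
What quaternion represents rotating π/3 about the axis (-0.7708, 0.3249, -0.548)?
0.866 - 0.3854i + 0.1625j - 0.274k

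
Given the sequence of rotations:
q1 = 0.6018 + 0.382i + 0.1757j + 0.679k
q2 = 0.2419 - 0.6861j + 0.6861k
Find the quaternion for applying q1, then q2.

q2 · q1 = -0.1997 - 0.494i - 0.1083j + 0.8392k
-0.1997 - 0.494i - 0.1083j + 0.8392k


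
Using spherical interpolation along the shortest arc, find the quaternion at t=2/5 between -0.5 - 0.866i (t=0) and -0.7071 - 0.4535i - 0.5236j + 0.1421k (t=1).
-0.623 - 0.7463i - 0.2259j + 0.0613k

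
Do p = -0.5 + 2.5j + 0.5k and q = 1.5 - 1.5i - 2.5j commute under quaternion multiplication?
No: pq = 5.5 + 2i + 4.25j + 4.5k ≠ 5.5 - 0.5i + 5.75j - 3k = qp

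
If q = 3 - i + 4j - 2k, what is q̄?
3 + i - 4j + 2k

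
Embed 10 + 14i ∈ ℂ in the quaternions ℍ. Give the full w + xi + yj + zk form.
10 + 14i + 0j + 0k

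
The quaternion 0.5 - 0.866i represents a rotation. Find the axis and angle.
axis = (-1, 0, 0), θ = 2π/3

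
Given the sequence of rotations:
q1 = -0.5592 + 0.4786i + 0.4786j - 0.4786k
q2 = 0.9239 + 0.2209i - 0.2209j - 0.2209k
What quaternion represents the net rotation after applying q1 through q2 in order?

q2 · q1 = -0.6224 + 0.5301i + 0.5657j - 0.1072k
-0.6224 + 0.5301i + 0.5657j - 0.1072k


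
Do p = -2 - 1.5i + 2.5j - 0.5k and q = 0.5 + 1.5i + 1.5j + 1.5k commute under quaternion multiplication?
No: pq = -1.75 + 0.75i - 0.25j - 9.25k ≠ -1.75 - 8.25i - 3.25j + 2.75k = qp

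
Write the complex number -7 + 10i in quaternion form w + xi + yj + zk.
-7 + 10i + 0j + 0k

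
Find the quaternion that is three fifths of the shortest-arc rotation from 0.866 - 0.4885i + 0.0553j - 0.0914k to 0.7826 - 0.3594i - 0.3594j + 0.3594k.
0.8585 - 0.4328i - 0.2021j + 0.1868k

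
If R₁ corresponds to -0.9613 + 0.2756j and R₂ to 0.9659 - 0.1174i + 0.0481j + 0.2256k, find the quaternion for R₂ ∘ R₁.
-0.9418 + 0.0507i + 0.22j - 0.2492k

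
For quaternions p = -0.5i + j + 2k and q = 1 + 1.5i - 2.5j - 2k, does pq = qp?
No: pq = 7.25 + 2.5i + 3j + 1.75k ≠ 7.25 - 3.5i - j + 2.25k = qp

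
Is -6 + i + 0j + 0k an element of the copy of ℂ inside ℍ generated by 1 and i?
Yes. The quaternion -6 + i has j- and k-coefficients y = z = 0, so it lies in the complex subalgebra spanned by 1 and i.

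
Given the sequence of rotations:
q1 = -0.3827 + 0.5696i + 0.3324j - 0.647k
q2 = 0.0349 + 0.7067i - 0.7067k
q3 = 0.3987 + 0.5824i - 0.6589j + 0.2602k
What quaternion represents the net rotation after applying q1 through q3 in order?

q2 · q1 = -0.8731 - 0.0157i + 0.0663j + 0.4828k
q3 · q2 · q1 = -0.4209 - 0.8501i + 0.3165j - 0.0064k
-0.4209 - 0.8501i + 0.3165j - 0.0064k


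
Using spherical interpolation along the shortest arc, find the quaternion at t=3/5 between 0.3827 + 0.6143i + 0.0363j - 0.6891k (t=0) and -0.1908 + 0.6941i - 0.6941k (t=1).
0.0419 + 0.6905i + 0.0153j - 0.7219k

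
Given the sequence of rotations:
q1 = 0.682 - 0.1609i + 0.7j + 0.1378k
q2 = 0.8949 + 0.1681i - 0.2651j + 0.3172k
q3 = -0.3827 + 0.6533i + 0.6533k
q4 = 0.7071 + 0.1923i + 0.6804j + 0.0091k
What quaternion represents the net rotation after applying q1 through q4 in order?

q2 · q1 = 0.7792 - 0.2879i + 0.3714j + 0.4147k
q3 · q2 · q1 = -0.381 + 0.3766i - 0.6011j + 0.593k
q4 · q3 · q2 · q1 = 0.0618 + 0.602i - 0.7949j + 0.044k
0.0618 + 0.602i - 0.7949j + 0.044k


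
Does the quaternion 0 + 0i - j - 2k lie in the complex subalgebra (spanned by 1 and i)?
No. The quaternion -j - 2k has j-coefficient y = -1 and k-coefficient z = -2, not both zero, so it does not lie in the complex subalgebra spanned by 1 and i.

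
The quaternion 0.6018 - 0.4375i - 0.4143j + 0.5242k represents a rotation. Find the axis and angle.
axis = (-0.5478, -0.5188, 0.6564), θ = 106°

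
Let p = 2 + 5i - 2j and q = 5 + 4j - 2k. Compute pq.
18 + 29i + 8j + 16k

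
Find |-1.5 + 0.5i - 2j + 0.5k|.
2.598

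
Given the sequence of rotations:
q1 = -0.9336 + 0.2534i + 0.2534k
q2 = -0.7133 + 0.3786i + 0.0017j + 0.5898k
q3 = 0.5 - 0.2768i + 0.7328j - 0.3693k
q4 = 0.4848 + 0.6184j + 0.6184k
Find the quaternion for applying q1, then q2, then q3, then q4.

q2 · q1 = 0.4205 - 0.5338i + 0.0519j - 0.7318k
q3 · q2 · q1 = -0.2458 - 0.9004i + 0.3287j - 0.1444k
q4 · q3 · q2 · q1 = -0.2331 - 0.7291i - 0.5495j + 0.3348k
-0.2331 - 0.7291i - 0.5495j + 0.3348k


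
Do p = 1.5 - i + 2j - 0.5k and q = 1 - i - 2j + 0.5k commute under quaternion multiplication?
No: pq = 4.75 - 2.5i + 4.25k ≠ 4.75 - 2.5i - 2j - 3.75k = qp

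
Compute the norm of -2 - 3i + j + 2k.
√18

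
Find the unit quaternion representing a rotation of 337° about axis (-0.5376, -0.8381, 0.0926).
-0.9799 - 0.1072i - 0.1671j + 0.0185k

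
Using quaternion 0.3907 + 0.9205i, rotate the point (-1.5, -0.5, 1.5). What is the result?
(-1.5, -0.732, -1.402)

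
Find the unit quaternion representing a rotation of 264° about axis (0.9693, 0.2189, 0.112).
-0.6691 + 0.7203i + 0.1627j + 0.0832k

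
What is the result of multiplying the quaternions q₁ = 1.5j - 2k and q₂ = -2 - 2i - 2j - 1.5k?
-6.25i + j + 7k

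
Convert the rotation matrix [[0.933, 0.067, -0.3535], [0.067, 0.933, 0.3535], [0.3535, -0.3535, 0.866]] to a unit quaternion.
0.9659 - 0.183i - 0.183j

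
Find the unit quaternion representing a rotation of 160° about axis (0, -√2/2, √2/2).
0.1736 - 0.6964j + 0.6964k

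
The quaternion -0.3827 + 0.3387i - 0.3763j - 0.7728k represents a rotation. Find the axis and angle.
axis = (0.3666, -0.4073, -0.8365), θ = 5π/4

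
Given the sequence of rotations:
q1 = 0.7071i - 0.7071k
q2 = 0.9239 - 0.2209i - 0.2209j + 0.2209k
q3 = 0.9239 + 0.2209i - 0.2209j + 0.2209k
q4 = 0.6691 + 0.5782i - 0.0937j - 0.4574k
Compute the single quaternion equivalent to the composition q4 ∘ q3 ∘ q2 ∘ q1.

q2 · q1 = 0.3124 + 0.8095i - 0.4971k
q3 · q2 · q1 = 0.2196 + 0.9267i + 0.2196j - 0.2114k
q4 · q3 · q2 · q1 = -0.465 + 0.8673i - 0.1753j - 0.0281k
-0.465 + 0.8673i - 0.1753j - 0.0281k


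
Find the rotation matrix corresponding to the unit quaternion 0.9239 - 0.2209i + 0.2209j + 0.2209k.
[[0.8048, -0.5058, 0.3106], [0.3106, 0.8048, 0.5058], [-0.5058, -0.3106, 0.8048]]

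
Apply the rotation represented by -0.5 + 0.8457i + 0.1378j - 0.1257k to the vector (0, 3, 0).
(0.322, -1.386, -2.641)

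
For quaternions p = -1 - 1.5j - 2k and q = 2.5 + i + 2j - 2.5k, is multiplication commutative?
No: pq = -4.5 + 6.75i - 7.75j - k ≠ -4.5 - 8.75i - 3.75j - 4k = qp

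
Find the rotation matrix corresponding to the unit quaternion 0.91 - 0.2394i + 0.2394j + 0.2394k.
[[0.7708, -0.5503, 0.3211], [0.3211, 0.7708, 0.5503], [-0.5503, -0.3211, 0.7708]]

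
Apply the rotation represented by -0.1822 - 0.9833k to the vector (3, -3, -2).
(-1.726, 3.876, -2)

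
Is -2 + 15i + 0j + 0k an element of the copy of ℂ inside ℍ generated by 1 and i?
Yes. The quaternion -2 + 15i has j- and k-coefficients y = z = 0, so it lies in the complex subalgebra spanned by 1 and i.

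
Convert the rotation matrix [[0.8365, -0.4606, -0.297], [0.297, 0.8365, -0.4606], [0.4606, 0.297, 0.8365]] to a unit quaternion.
0.9367 + 0.2022i - 0.2022j + 0.2022k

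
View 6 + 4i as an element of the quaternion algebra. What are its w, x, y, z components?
6 + 4i + 0j + 0k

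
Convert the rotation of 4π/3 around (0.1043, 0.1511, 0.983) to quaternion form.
-0.5 + 0.0903i + 0.1309j + 0.8513k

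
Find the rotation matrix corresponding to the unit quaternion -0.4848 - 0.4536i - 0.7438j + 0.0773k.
[[-0.1184, 0.7497, 0.6511], [0.5998, 0.5765, -0.5548], [-0.7913, 0.3248, -0.518]]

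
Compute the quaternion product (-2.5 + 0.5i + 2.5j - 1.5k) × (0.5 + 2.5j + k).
-6 + 6.5i - 5.5j - 2k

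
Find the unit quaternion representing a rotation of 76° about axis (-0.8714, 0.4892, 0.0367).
0.788 - 0.5365i + 0.3012j + 0.0226k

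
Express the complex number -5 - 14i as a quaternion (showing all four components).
-5 - 14i + 0j + 0k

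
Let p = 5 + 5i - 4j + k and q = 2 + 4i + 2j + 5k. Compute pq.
-7 + 8i - 19j + 53k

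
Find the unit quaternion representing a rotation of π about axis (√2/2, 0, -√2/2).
0.7071i - 0.7071k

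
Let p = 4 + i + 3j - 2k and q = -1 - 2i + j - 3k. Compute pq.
-11 - 16i + 8j - 3k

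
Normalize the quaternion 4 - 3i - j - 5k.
0.5601 - 0.4201i - 0.14j - 0.7001k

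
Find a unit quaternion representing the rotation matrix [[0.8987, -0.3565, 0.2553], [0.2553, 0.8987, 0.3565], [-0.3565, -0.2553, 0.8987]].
0.9613 - 0.1591i + 0.1591j + 0.1591k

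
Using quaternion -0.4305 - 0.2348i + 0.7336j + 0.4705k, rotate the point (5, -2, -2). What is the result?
(-1.011, -5.618, 0.642)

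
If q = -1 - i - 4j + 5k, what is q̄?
-1 + i + 4j - 5k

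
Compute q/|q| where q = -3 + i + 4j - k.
-0.5774 + 0.1925i + 0.7698j - 0.1925k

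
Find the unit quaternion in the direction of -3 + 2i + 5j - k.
-0.4804 + 0.3203i + 0.8006j - 0.1601k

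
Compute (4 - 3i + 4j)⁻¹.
0.0976 + 0.0732i - 0.0976j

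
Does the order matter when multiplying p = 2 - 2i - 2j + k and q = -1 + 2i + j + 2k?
Yes: pq = 2 + i + 10j + 5k ≠ 2 + 11i - 2j + k = qp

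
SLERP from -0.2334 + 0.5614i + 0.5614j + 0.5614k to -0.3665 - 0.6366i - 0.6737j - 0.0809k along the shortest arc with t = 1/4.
-0.0822 + 0.6184i + 0.6286j + 0.4644k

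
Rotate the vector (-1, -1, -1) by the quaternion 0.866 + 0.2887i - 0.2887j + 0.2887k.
(0.333, -0.333, -1.667)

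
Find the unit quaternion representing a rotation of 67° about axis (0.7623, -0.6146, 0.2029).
0.8339 + 0.4207i - 0.3392j + 0.112k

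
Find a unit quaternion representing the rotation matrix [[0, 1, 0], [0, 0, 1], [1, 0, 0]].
-0.5 + 0.5i + 0.5j + 0.5k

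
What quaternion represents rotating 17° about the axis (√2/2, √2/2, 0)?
0.989 + 0.1045i + 0.1045j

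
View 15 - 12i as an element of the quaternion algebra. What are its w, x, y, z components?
15 - 12i + 0j + 0k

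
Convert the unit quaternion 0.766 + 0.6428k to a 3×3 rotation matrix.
[[0.1736, -0.9848, 0], [0.9848, 0.1736, 0], [0, 0, 1]]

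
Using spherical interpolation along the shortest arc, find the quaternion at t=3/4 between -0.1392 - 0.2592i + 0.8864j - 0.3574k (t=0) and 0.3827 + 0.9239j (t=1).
0.2601 - 0.07i + 0.9582j - 0.0966k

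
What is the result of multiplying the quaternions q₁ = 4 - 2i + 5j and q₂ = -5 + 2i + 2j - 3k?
-26 + 3i - 23j - 26k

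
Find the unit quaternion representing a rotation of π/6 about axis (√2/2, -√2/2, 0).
0.9659 + 0.183i - 0.183j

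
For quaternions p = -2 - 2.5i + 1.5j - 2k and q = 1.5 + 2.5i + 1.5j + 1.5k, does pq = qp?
No: pq = 4 - 3.5i - 2j - 13.5k ≠ 4 - 14i + 0.5j + 1.5k = qp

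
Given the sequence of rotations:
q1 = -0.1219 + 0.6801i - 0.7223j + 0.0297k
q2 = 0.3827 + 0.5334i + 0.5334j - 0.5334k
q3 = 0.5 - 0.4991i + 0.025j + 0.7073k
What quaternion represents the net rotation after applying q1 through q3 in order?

q2 · q1 = -0.0083 - 0.1742i - 0.7201j - 0.6717k
q3 · q2 · q1 = 0.402 + 0.4096i - 0.8187j + 0.022k
0.402 + 0.4096i - 0.8187j + 0.022k


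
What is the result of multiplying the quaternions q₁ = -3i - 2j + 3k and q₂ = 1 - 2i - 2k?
i - 14j - k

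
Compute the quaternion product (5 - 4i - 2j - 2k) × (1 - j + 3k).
9 - 12i + 5j + 17k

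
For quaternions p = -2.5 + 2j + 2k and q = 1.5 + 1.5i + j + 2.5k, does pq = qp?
No: pq = -10.75 - 0.75i + 3.5j - 6.25k ≠ -10.75 - 6.75i - 2.5j - 0.25k = qp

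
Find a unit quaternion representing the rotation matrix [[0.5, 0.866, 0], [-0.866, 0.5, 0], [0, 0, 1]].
0.866 - 0.5k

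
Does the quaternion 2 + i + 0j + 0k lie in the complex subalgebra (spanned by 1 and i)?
Yes. The quaternion 2 + i has j- and k-coefficients y = z = 0, so it lies in the complex subalgebra spanned by 1 and i.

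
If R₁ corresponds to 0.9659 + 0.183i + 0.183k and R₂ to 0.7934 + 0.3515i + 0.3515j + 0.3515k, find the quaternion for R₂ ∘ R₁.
0.6377 + 0.549i + 0.3395j + 0.4204k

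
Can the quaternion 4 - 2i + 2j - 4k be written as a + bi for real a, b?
No. The quaternion 4 - 2i + 2j - 4k has j-coefficient y = 2 and k-coefficient z = -4, not both zero, so it does not lie in the complex subalgebra spanned by 1 and i.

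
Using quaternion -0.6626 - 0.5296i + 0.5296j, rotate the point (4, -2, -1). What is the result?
(3.58, -2.42, 1.526)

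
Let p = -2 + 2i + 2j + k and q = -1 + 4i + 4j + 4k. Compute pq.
-18 - 6i - 14j - 9k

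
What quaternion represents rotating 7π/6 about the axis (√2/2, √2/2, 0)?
-0.2588 + 0.683i + 0.683j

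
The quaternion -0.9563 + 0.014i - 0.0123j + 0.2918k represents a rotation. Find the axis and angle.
axis = (0.0479, -0.0421, 0.998), θ = 326°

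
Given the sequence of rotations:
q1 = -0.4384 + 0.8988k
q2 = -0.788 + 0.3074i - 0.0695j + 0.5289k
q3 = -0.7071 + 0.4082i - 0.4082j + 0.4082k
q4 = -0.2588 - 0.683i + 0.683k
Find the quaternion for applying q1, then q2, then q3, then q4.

q2 · q1 = -0.1299 - 0.1972i - 0.2458j - 0.9401k
q3 · q2 · q1 = 0.4558 + 0.5705i + 0.5301j + 0.4309k
q4 · q3 · q2 · q1 = -0.0226 - 0.821i + 0.5468j - 0.1623k
-0.0226 - 0.821i + 0.5468j - 0.1623k


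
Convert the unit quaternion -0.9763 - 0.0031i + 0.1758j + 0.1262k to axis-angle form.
axis = (-0.0143, 0.8123, 0.5831), θ = 335°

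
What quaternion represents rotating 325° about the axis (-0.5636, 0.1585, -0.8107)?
-0.9537 - 0.1695i + 0.0477j - 0.2438k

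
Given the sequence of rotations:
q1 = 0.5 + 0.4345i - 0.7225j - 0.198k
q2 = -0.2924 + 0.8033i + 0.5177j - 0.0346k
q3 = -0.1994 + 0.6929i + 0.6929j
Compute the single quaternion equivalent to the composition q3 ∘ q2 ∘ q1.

q2 · q1 = -0.128 + 0.1471i + 0.6141j - 0.7647k
q3 · q2 · q1 = -0.5019 - 0.6479i + 0.3187j + 0.4761k
-0.5019 - 0.6479i + 0.3187j + 0.4761k


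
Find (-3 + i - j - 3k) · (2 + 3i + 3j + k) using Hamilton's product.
-3 + i - 21j - 3k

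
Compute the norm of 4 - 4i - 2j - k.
√37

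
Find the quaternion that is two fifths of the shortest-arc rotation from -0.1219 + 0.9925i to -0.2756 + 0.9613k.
-0.2563 + 0.7915i + 0.5548k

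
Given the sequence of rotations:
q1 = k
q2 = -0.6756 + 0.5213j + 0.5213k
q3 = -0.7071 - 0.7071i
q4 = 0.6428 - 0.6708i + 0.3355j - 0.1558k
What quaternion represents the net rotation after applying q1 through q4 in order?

q2 · q1 = -0.5213 + 0.5213i - 0.6756k
q3 · q2 · q1 = 0.7372 - 0.4777j + 0.4777k
q4 · q3 · q2 · q1 = 0.7086 - 0.4087i + 0.2607j + 0.5127k
0.7086 - 0.4087i + 0.2607j + 0.5127k


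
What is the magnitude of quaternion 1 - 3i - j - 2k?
√15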